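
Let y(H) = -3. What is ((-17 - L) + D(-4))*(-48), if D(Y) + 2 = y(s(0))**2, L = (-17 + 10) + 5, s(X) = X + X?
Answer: 384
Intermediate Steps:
s(X) = 2*X
L = -2 (L = -7 + 5 = -2)
D(Y) = 7 (D(Y) = -2 + (-3)**2 = -2 + 9 = 7)
((-17 - L) + D(-4))*(-48) = ((-17 - 1*(-2)) + 7)*(-48) = ((-17 + 2) + 7)*(-48) = (-15 + 7)*(-48) = -8*(-48) = 384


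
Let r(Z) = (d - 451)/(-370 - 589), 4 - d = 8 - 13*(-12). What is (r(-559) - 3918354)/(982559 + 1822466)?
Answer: -150308035/107600759 ≈ -1.3969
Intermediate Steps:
d = -160 (d = 4 - (8 - 13*(-12)) = 4 - (8 + 156) = 4 - 1*164 = 4 - 164 = -160)
r(Z) = 611/959 (r(Z) = (-160 - 451)/(-370 - 589) = -611/(-959) = -611*(-1/959) = 611/959)
(r(-559) - 3918354)/(982559 + 1822466) = (611/959 - 3918354)/(982559 + 1822466) = -3757700875/959/2805025 = -3757700875/959*1/2805025 = -150308035/107600759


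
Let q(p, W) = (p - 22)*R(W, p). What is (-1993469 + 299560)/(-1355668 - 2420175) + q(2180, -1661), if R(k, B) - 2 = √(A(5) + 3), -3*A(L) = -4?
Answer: 16298232297/3775843 + 2158*√39/3 ≈ 8808.7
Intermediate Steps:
A(L) = 4/3 (A(L) = -⅓*(-4) = 4/3)
R(k, B) = 2 + √39/3 (R(k, B) = 2 + √(4/3 + 3) = 2 + √(13/3) = 2 + √39/3)
q(p, W) = (-22 + p)*(2 + √39/3) (q(p, W) = (p - 22)*(2 + √39/3) = (-22 + p)*(2 + √39/3))
(-1993469 + 299560)/(-1355668 - 2420175) + q(2180, -1661) = (-1993469 + 299560)/(-1355668 - 2420175) + (-22 + 2180)*(6 + √39)/3 = -1693909/(-3775843) + (⅓)*2158*(6 + √39) = -1693909*(-1/3775843) + (4316 + 2158*√39/3) = 1693909/3775843 + (4316 + 2158*√39/3) = 16298232297/3775843 + 2158*√39/3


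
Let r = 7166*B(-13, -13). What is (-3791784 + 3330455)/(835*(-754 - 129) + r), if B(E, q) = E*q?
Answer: -461329/473749 ≈ -0.97378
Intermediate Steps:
r = 1211054 (r = 7166*(-13*(-13)) = 7166*169 = 1211054)
(-3791784 + 3330455)/(835*(-754 - 129) + r) = (-3791784 + 3330455)/(835*(-754 - 129) + 1211054) = -461329/(835*(-883) + 1211054) = -461329/(-737305 + 1211054) = -461329/473749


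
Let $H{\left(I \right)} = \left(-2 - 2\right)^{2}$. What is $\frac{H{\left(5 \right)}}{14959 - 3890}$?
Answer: $\frac{16}{11069} \approx 0.0014455$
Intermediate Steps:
$H{\left(I \right)} = 16$ ($H{\left(I \right)} = \left(-4\right)^{2} = 16$)
$\frac{H{\left(5 \right)}}{14959 - 3890} = \frac{1}{14959 - 3890} \cdot 16 = \frac{1}{11069} \cdot 16 = \frac{16}{11069}$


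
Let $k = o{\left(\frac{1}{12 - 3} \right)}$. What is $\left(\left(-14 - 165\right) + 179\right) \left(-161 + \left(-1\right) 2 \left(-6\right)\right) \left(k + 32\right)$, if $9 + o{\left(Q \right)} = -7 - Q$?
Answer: $0$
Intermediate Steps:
$o{\left(Q \right)} = -16 - Q$ ($o{\left(Q \right)} = -9 - \left(7 + Q\right) = -16 - Q$)
$k = - \frac{145}{9}$ ($k = -16 - \frac{1}{12 - 3} = -16 - \frac{1}{9} = - \frac{145}{9} \approx -16.111$)
$\left(\left(-14 - 165\right) + 179\right) \left(-161 + \left(-1\right) 2 \left(-6\right)\right) \left(k + 32\right) = \left(\left(-14 - 165\right) + 179\right) \left(-161 + \left(-1\right) 2 \left(-6\right)\right) \left(- \frac{145}{9} + 32\right) = \left(\left(-14 - 165\right) + 179\right) \left(-161 - -12\right) \frac{143}{9} = \left(-179 + 179\right) \left(-161 + 12\right) \frac{143}{9} = 0 \left(\left(-149\right) \frac{143}{9}\right) = 0 \left(- \frac{21307}{9}\right) = 0$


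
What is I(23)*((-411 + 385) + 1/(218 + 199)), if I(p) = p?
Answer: -249343/417 ≈ -597.95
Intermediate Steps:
I(23)*((-411 + 385) + 1/(218 + 199)) = 23*((-411 + 385) + 1/(218 + 199)) = 23*(-26 + 1/417) = 23*(-10841/417) = -249343/417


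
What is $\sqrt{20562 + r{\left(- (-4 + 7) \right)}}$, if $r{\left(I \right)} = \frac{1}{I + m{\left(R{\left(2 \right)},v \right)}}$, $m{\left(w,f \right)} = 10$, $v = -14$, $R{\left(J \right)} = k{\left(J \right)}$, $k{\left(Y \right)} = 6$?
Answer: $\frac{\sqrt{1007545}}{7} \approx 143.4$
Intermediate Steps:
$R{\left(J \right)} = 6$
$r{\left(I \right)} = \frac{1}{10 + I}$ ($r{\left(I \right)} = \frac{1}{I + 10} = \frac{1}{10 + I}$)
$\sqrt{20562 + r{\left(- (-4 + 7) \right)}} = \sqrt{20562 + \frac{1}{10 - \left(-4 + 7\right)}} = \sqrt{20562 + \frac{1}{10 - 3}} = \sqrt{20562 + \frac{1}{7}} = \sqrt{\frac{143935}{7}} = \frac{\sqrt{1007545}}{7}$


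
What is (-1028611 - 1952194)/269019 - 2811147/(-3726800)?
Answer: -10352612119207/1002580009200 ≈ -10.326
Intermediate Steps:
(-1028611 - 1952194)/269019 - 2811147/(-3726800) = -2980805*1/269019 - 2811147*(-1/3726800) = -2980805/269019 + 2811147/3726800 = -10352612119207/1002580009200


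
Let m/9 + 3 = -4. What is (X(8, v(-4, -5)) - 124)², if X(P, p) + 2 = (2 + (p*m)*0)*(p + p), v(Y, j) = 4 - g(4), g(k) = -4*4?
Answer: 2116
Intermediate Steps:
m = -63 (m = -27 + 9*(-4) = -27 - 36 = -63)
g(k) = -16
v(Y, j) = 20 (v(Y, j) = 4 - 1*(-16) = 4 + 16 = 20)
X(P, p) = -2 + 4*p (X(P, p) = -2 + (2 + (p*(-63))*0)*(p + p) = -2 + (2 - 63*p*0)*(2*p) = -2 + (2 + 0)*(2*p) = -2 + 2*(2*p) = -2 + 4*p)
(X(8, v(-4, -5)) - 124)² = ((-2 + 4*20) - 124)² = ((-2 + 80) - 124)² = (78 - 124)² = (-46)² = 2116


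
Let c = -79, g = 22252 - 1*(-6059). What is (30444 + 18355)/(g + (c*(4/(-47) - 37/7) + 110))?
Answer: 16054871/9490102 ≈ 1.6917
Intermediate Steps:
g = 28311 (g = 22252 + 6059 = 28311)
(30444 + 18355)/(g + (c*(4/(-47) - 37/7) + 110)) = (30444 + 18355)/(28311 + (-79*(4/(-47) - 37/7) + 110)) = 48799/(28311 + (-79*(4*(-1/47) - 37*1/7) + 110)) = 48799/(28311 + (-79*(-4/47 - 37/7) + 110)) = 48799/(28311 + (-79*(-1767/329) + 110)) = 48799/(28311 + (139593/329 + 110)) = 48799/(28311 + 175783/329) = 48799/(9490102/329) = 48799*(329/9490102) = 16054871/9490102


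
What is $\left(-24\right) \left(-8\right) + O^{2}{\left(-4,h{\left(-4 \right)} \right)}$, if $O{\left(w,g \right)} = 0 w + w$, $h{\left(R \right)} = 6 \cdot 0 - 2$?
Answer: $208$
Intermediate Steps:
$h{\left(R \right)} = -2$ ($h{\left(R \right)} = 0 - 2 = -2$)
$O{\left(w,g \right)} = w$ ($O{\left(w,g \right)} = 0 + w = w$)
$\left(-24\right) \left(-8\right) + O^{2}{\left(-4,h{\left(-4 \right)} \right)} = \left(-24\right) \left(-8\right) + \left(-4\right)^{2} = 192 + 16 = 208$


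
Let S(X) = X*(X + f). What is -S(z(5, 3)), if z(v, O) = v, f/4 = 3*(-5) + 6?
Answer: 155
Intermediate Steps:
f = -36 (f = 4*(3*(-5) + 6) = 4*(-15 + 6) = 4*(-9) = -36)
S(X) = X*(-36 + X) (S(X) = X*(X - 36) = X*(-36 + X))
-S(z(5, 3)) = -5*(-36 + 5) = -5*(-31) = -1*(-155) = 155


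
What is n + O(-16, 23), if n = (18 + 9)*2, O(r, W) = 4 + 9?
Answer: 67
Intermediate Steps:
O(r, W) = 13
n = 54 (n = 27*2 = 54)
n + O(-16, 23) = 54 + 13 = 67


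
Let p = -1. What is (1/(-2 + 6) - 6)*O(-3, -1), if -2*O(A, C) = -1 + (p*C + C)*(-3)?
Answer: -23/8 ≈ -2.8750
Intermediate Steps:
O(A, C) = ½ (O(A, C) = -(-1 + (-C + C)*(-3))/2 = -(-1 + 0*(-3))/2 = -(-1 + 0)/2 = -½*(-1) = ½)
(1/(-2 + 6) - 6)*O(-3, -1) = (1/(-2 + 6) - 6)*(½) = (1/4 - 6)*(½) = (¼ - 6)*(½) = -23/4*½ = -23/8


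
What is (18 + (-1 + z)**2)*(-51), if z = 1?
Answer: -918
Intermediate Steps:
(18 + (-1 + z)**2)*(-51) = (18 + (-1 + 1)**2)*(-51) = (18 + 0**2)*(-51) = (18 + 0)*(-51) = 18*(-51) = -918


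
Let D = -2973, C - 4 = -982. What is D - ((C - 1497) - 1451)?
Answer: 953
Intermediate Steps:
C = -978 (C = 4 - 982 = -978)
D - ((C - 1497) - 1451) = -2973 - ((-978 - 1497) - 1451) = -2973 - (-2475 - 1451) = -2973 - 1*(-3926) = -2973 + 3926 = 953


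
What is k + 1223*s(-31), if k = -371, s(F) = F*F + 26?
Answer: 1206730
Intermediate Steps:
s(F) = 26 + F**2 (s(F) = F**2 + 26 = 26 + F**2)
k + 1223*s(-31) = -371 + 1223*(26 + (-31)**2) = -371 + 1223*(26 + 961) = -371 + 1223*987 = -371 + 1207101 = 1206730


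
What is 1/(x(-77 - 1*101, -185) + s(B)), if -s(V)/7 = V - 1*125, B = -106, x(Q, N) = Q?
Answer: 1/1439 ≈ 0.00069493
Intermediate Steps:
s(V) = 875 - 7*V (s(V) = -7*(V - 1*125) = -7*(V - 125) = -7*(-125 + V) = 875 - 7*V)
1/(x(-77 - 1*101, -185) + s(B)) = 1/((-77 - 1*101) + (875 - 7*(-106))) = 1/((-77 - 101) + (875 + 742)) = 1/(-178 + 1617) = 1/1439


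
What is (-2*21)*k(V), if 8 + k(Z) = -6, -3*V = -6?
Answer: 588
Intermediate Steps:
V = 2 (V = -⅓*(-6) = 2)
k(Z) = -14 (k(Z) = -8 - 6 = -14)
(-2*21)*k(V) = -2*21*(-14) = -42*(-14) = 588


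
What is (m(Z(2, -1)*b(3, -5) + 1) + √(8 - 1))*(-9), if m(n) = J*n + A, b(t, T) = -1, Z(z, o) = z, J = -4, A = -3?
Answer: -9 - 9*√7 ≈ -32.812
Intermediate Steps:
m(n) = -3 - 4*n (m(n) = -4*n - 3 = -3 - 4*n)
(m(Z(2, -1)*b(3, -5) + 1) + √(8 - 1))*(-9) = ((-3 - 4*(2*(-1) + 1)) + √(8 - 1))*(-9) = ((-3 - 4*(-2 + 1)) + √7)*(-9) = ((-3 - 4*(-1)) + √7)*(-9) = ((-3 + 4) + √7)*(-9) = (1 + √7)*(-9) = -9 - 9*√7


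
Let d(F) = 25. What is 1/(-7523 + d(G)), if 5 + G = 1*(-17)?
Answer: -1/7498 ≈ -0.00013337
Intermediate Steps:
G = -22 (G = -5 + 1*(-17) = -5 - 17 = -22)
1/(-7523 + d(G)) = 1/(-7523 + 25) = 1/(-7498) = -1/7498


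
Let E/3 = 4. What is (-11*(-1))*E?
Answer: 132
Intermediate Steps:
E = 12 (E = 3*4 = 12)
(-11*(-1))*E = -11*(-1)*12 = 11*12 = 132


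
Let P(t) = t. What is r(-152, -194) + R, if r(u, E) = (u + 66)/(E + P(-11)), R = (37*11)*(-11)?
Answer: -917699/205 ≈ -4476.6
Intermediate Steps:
R = -4477 (R = 407*(-11) = -4477)
r(u, E) = (66 + u)/(-11 + E) (r(u, E) = (u + 66)/(E - 11) = (66 + u)/(-11 + E))
r(-152, -194) + R = (66 - 152)/(-11 - 194) - 4477 = -86/(-205) - 4477 = -1/205*(-86) - 4477 = 86/205 - 4477 = -917699/205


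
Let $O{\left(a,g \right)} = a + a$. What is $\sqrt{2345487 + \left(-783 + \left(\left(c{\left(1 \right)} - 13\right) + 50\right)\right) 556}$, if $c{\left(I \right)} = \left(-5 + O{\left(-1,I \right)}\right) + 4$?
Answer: $\sqrt{1929043} \approx 1388.9$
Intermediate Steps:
$O{\left(a,g \right)} = 2 a$
$c{\left(I \right)} = -3$ ($c{\left(I \right)} = \left(-5 + 2 \left(-1\right)\right) + 4 = \left(-5 - 2\right) + 4 = -7 + 4 = -3$)
$\sqrt{2345487 + \left(-783 + \left(\left(c{\left(1 \right)} - 13\right) + 50\right)\right) 556} = \sqrt{2345487 + \left(-783 + \left(\left(-3 - 13\right) + 50\right)\right) 556} = \sqrt{2345487 + \left(-783 + \left(-16 + 50\right)\right) 556} = \sqrt{2345487 + \left(-783 + 34\right) 556} = \sqrt{2345487 - 416444} = \sqrt{1929043}$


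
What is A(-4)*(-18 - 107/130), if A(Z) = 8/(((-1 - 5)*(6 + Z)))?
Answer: 2447/195 ≈ 12.549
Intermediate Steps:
A(Z) = 8/(-36 - 6*Z) (A(Z) = 8/((-6*(6 + Z))) = 8/(-36 - 6*Z))
A(-4)*(-18 - 107/130) = (-4/(18 + 3*(-4)))*(-18 - 107/130) = (-4/(18 - 12))*(-18 - 107*1/130) = (-4/6)*(-18 - 107/130) = -4*⅙*(-2447/130) = -⅔*(-2447/130) = 2447/195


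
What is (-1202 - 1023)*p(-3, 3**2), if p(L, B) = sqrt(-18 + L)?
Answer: -2225*I*sqrt(21) ≈ -10196.0*I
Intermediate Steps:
(-1202 - 1023)*p(-3, 3**2) = (-1202 - 1023)*sqrt(-18 - 3) = -2225*I*sqrt(21)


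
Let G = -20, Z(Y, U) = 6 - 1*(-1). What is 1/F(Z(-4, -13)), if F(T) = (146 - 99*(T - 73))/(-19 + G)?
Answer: -39/6680 ≈ -0.0058383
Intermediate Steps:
Z(Y, U) = 7 (Z(Y, U) = 6 + 1 = 7)
F(T) = -7373/39 + 33*T/13 (F(T) = (146 - 99*(T - 73))/(-19 - 20) = (146 - 99*(-73 + T))/(-39) = (146 + (7227 - 99*T))*(-1/39) = (7373 - 99*T)*(-1/39) = -7373/39 + 33*T/13)
1/F(Z(-4, -13)) = 1/(-7373/39 + (33/13)*7) = 1/(-7373/39 + 231/13) = 1/(-6680/39) = -39/6680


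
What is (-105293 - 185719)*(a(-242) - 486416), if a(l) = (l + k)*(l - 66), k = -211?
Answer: 100949734704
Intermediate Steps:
a(l) = (-211 + l)*(-66 + l) (a(l) = (l - 211)*(l - 66) = (-211 + l)*(-66 + l))
(-105293 - 185719)*(a(-242) - 486416) = (-105293 - 185719)*((13926 + (-242)² - 277*(-242)) - 486416) = -291012*((13926 + 58564 + 67034) - 486416) = -291012*(139524 - 486416) = -291012*(-346892) = 100949734704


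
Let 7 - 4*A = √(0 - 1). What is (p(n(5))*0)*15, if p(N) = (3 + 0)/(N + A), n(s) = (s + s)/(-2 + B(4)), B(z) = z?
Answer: 0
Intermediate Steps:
A = 7/4 - I/4 (A = 7/4 - √(0 - 1)/4 = 7/4 - I/4 ≈ 1.75 - 0.25*I)
n(s) = s (n(s) = (s + s)/(-2 + 4) = (2*s)/2 = (2*s)*(½) = s)
p(N) = 3/(7/4 + N - I/4) (p(N) = (3 + 0)/(N + (7/4 - I/4)) = 3/(7/4 + N - I/4))
(p(n(5))*0)*15 = ((12/(7 - I + 4*5))*0)*15 = ((12/(7 - I + 20))*0)*15 = ((12/(27 - I))*0)*15 = ((12*((27 + I)/730))*0)*15 = ((6*(27 + I)/365)*0)*15 = 0*15 = 0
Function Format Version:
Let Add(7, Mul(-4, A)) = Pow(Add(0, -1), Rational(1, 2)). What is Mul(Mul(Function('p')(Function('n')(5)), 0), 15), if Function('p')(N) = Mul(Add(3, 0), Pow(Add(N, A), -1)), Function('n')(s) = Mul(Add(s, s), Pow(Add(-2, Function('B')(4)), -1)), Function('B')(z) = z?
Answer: 0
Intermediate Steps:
A = Add(Rational(7, 4), Mul(Rational(-1, 4), I)) (A = Add(Rational(7, 4), Mul(Rational(-1, 4), Pow(Add(0, -1), Rational(1, 2)))) = Add(Rational(7, 4), Mul(Rational(-1, 4), Pow(-1, Rational(1, 2)))) = Add(Rational(7, 4), Mul(Rational(-1, 4), I)) ≈ Add(1.7500, Mul(-0.25000, I)))
Function('n')(s) = s (Function('n')(s) = Mul(Add(s, s), Pow(Add(-2, 4), -1)) = Mul(Mul(2, s), Pow(2, -1)) = Mul(Mul(2, s), Rational(1, 2)) = s)
Function('p')(N) = Mul(3, Pow(Add(Rational(7, 4), N, Mul(Rational(-1, 4), I)), -1)) (Function('p')(N) = Mul(Add(3, 0), Pow(Add(N, Add(Rational(7, 4), Mul(Rational(-1, 4), I))), -1)) = Mul(3, Pow(Add(Rational(7, 4), N, Mul(Rational(-1, 4), I)), -1)))
Mul(Mul(Function('p')(Function('n')(5)), 0), 15) = Mul(Mul(Mul(12, Pow(Add(7, Mul(-1, I), Mul(4, 5)), -1)), 0), 15) = Mul(Mul(Mul(12, Pow(Add(7, Mul(-1, I), 20), -1)), 0), 15) = Mul(Mul(Mul(12, Pow(Add(27, Mul(-1, I)), -1)), 0), 15) = Mul(Mul(Mul(12, Mul(Rational(1, 730), Add(27, I))), 0), 15) = Mul(Mul(Mul(Rational(6, 365), Add(27, I)), 0), 15) = Mul(0, 15) = 0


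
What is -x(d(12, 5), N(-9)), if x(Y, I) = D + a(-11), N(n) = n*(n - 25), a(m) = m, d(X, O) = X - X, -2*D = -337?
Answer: -315/2 ≈ -157.50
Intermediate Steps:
D = 337/2 (D = -1/2*(-337) = 337/2 ≈ 168.50)
d(X, O) = 0
N(n) = n*(-25 + n)
x(Y, I) = 315/2 (x(Y, I) = 337/2 - 11 = 315/2)
-x(d(12, 5), N(-9)) = -1*315/2 = -315/2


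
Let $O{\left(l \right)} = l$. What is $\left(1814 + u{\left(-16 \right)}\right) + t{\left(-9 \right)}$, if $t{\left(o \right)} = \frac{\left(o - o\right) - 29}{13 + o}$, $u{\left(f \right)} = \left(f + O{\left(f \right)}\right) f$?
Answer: $\frac{9275}{4} \approx 2318.8$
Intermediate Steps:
$u{\left(f \right)} = 2 f^{2}$ ($u{\left(f \right)} = \left(f + f\right) f = 2 f f = 2 f^{2}$)
$t{\left(o \right)} = - \frac{29}{13 + o}$ ($t{\left(o \right)} = \frac{0 - 29}{13 + o} = - \frac{29}{13 + o}$)
$\left(1814 + u{\left(-16 \right)}\right) + t{\left(-9 \right)} = \left(1814 + 2 \left(-16\right)^{2}\right) - \frac{29}{13 - 9} = \left(1814 + 2 \cdot 256\right) - \frac{29}{4} = \left(1814 + 512\right) - \frac{29}{4} = 2326 - \frac{29}{4} = \frac{9275}{4}$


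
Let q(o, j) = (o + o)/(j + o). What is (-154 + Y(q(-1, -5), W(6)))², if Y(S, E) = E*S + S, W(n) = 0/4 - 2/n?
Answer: 1915456/81 ≈ 23648.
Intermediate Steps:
q(o, j) = 2*o/(j + o) (q(o, j) = (2*o)/(j + o) = 2*o/(j + o))
W(n) = -2/n (W(n) = 0*(¼) - 2/n = 0 - 2/n = -2/n)
Y(S, E) = S + E*S
(-154 + Y(q(-1, -5), W(6)))² = (-154 + (2*(-1)/(-5 - 1))*(1 - 2/6))² = (-154 + (2*(-1)/(-6))*(1 - 2*⅙))² = (-154 + (2*(-1)*(-⅙))*(1 - ⅓))² = (-154 + (⅓)*(⅔))² = (-154 + 2/9)² = (-1384/9)² = 1915456/81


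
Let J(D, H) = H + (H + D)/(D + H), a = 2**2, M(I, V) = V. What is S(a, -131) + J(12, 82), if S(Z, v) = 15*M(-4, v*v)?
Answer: 257498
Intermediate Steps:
a = 4
S(Z, v) = 15*v**2 (S(Z, v) = 15*(v*v) = 15*v**2)
J(D, H) = 1 + H (J(D, H) = H + (D + H)/(D + H) = H + 1 = 1 + H)
S(a, -131) + J(12, 82) = 15*(-131)**2 + (1 + 82) = 15*17161 + 83 = 257415 + 83 = 257498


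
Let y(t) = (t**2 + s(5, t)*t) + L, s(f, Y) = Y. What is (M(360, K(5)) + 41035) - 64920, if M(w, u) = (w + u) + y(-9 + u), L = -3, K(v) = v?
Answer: -23491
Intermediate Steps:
y(t) = -3 + 2*t**2 (y(t) = (t**2 + t*t) - 3 = (t**2 + t**2) - 3 = 2*t**2 - 3 = -3 + 2*t**2)
M(w, u) = -3 + u + w + 2*(-9 + u)**2 (M(w, u) = (w + u) + (-3 + 2*(-9 + u)**2) = (u + w) + (-3 + 2*(-9 + u)**2) = -3 + u + w + 2*(-9 + u)**2)
(M(360, K(5)) + 41035) - 64920 = ((-3 + 5 + 360 + 2*(-9 + 5)**2) + 41035) - 64920 = ((-3 + 5 + 360 + 2*(-4)**2) + 41035) - 64920 = ((-3 + 5 + 360 + 2*16) + 41035) - 64920 = ((-3 + 5 + 360 + 32) + 41035) - 64920 = (394 + 41035) - 64920 = 41429 - 64920 = -23491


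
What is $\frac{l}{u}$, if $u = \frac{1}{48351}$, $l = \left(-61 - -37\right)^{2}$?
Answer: $27850176$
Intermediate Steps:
$l = 576$ ($l = \left(-61 + \left(-5 + 42\right)\right)^{2} = \left(-61 + 37\right)^{2} = \left(-24\right)^{2} = 576$)
$u = \frac{1}{48351} \approx 2.0682 \cdot 10^{-5}$
$\frac{l}{u} = 576 \frac{1}{\frac{1}{48351}} = 576 \cdot 48351 = 27850176$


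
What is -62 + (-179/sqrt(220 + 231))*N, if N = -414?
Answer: -62 + 74106*sqrt(451)/451 ≈ 3427.5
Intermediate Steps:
-62 + (-179/sqrt(220 + 231))*N = -62 - 179/sqrt(220 + 231)*(-414) = -62 - 179*sqrt(451)/451*(-414) = -62 + 74106*sqrt(451)/451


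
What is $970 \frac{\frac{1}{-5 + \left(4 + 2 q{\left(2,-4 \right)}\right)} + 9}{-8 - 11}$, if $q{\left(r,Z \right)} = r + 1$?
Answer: $- \frac{8924}{19} \approx -469.68$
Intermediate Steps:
$q{\left(r,Z \right)} = 1 + r$
$970 \frac{\frac{1}{-5 + \left(4 + 2 q{\left(2,-4 \right)}\right)} + 9}{-8 - 11} = 970 \frac{\frac{1}{-5 + \left(4 + 2 \left(1 + 2\right)\right)} + 9}{-8 - 11} = 970 \frac{\frac{1}{-5 + \left(4 + 2 \cdot 3\right)} + 9}{-19} = 970 \left(\frac{1}{-5 + \left(4 + 6\right)} + 9\right) \left(- \frac{1}{19}\right) = 970 \left(\frac{1}{-5 + 10} + 9\right) \left(- \frac{1}{19}\right) = 970 \left(\frac{1}{5} + 9\right) \left(- \frac{1}{19}\right) = 970 \cdot \frac{46}{5} \left(- \frac{1}{19}\right) = 970 \left(- \frac{46}{95}\right) = - \frac{8924}{19}$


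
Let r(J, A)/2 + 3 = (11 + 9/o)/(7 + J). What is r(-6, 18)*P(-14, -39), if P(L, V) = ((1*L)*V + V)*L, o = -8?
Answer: -195195/2 ≈ -97598.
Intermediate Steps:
r(J, A) = -6 + 79/(4*(7 + J)) (r(J, A) = -6 + 2*((11 + 9/(-8))/(7 + J)) = -6 + 2*((11 + 9*(-⅛))/(7 + J)) = -6 + 2*((11 - 9/8)/(7 + J)) = -6 + 2*(79/(8*(7 + J))) = -6 + 79/(4*(7 + J)))
P(L, V) = L*(V + L*V) (P(L, V) = (L*V + V)*L = (V + L*V)*L = L*(V + L*V))
r(-6, 18)*P(-14, -39) = ((-89 - 24*(-6))/(4*(7 - 6)))*(-14*(-39)*(1 - 14)) = ((¼)*(-89 + 144)/1)*(-14*(-39)*(-13)) = ((¼)*1*55)*(-7098) = (55/4)*(-7098) = -195195/2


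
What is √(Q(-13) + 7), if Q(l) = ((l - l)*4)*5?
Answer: √7 ≈ 2.6458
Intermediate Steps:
Q(l) = 0 (Q(l) = (0*4)*5 = 0*5 = 0)
√(Q(-13) + 7) = √(0 + 7) = √7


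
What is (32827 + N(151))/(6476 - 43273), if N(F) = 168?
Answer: -32995/36797 ≈ -0.89668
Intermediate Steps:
(32827 + N(151))/(6476 - 43273) = (32827 + 168)/(6476 - 43273) = 32995/(-36797) = 32995*(-1/36797) = -32995/36797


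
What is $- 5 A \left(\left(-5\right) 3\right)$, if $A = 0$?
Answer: $0$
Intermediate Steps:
$- 5 A \left(\left(-5\right) 3\right) = \left(-5\right) 0 \left(\left(-5\right) 3\right) = 0 \left(-15\right) = 0$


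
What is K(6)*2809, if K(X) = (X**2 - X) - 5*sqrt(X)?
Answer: 84270 - 14045*sqrt(6) ≈ 49867.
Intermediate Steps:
K(X) = X**2 - X - 5*sqrt(X)
K(6)*2809 = (6**2 - 1*6 - 5*sqrt(6))*2809 = (36 - 6 - 5*sqrt(6))*2809 = (30 - 5*sqrt(6))*2809 = 84270 - 14045*sqrt(6)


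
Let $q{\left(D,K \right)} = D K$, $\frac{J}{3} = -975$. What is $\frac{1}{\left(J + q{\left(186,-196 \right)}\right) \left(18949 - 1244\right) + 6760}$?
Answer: $- \frac{1}{697233845} \approx -1.4342 \cdot 10^{-9}$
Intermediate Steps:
$J = -2925$ ($J = 3 \left(-975\right) = -2925$)
$\frac{1}{\left(J + q{\left(186,-196 \right)}\right) \left(18949 - 1244\right) + 6760} = \frac{1}{\left(-2925 + 186 \left(-196\right)\right) \left(18949 - 1244\right) + 6760} = \frac{1}{\left(-2925 - 36456\right) 17705 + 6760} = \frac{1}{\left(-39381\right) 17705 + 6760} = \frac{1}{-697240605 + 6760} = \frac{1}{-697233845} = - \frac{1}{697233845}$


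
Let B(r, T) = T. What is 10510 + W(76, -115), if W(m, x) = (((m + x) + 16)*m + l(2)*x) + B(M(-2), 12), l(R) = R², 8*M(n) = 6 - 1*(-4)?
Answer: 8314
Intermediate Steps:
M(n) = 5/4 (M(n) = (6 - 1*(-4))/8 = (6 + 4)/8 = (⅛)*10 = 5/4)
W(m, x) = 12 + 4*x + m*(16 + m + x) (W(m, x) = (((m + x) + 16)*m + 2²*x) + 12 = ((16 + m + x)*m + 4*x) + 12 = (m*(16 + m + x) + 4*x) + 12 = (4*x + m*(16 + m + x)) + 12 = 12 + 4*x + m*(16 + m + x))
10510 + W(76, -115) = 10510 + (12 + 76² + 4*(-115) + 16*76 + 76*(-115)) = 10510 + (12 + 5776 - 460 + 1216 - 8740) = 10510 - 2196 = 8314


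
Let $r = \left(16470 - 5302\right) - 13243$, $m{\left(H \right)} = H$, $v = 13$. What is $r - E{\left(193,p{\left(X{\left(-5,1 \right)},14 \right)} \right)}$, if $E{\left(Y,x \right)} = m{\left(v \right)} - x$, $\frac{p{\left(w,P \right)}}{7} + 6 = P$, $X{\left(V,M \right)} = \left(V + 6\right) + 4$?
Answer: $-2032$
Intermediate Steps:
$X{\left(V,M \right)} = 10 + V$ ($X{\left(V,M \right)} = \left(6 + V\right) + 4 = 10 + V$)
$p{\left(w,P \right)} = -42 + 7 P$
$E{\left(Y,x \right)} = 13 - x$
$r = -2075$ ($r = 11168 - 13243 = -2075$)
$r - E{\left(193,p{\left(X{\left(-5,1 \right)},14 \right)} \right)} = -2075 - \left(13 - \left(-42 + 7 \cdot 14\right)\right) = -2075 - \left(13 - \left(-42 + 98\right)\right) = -2075 - \left(13 - 56\right) = -2075 - -43 = -2075 + 43 = -2032$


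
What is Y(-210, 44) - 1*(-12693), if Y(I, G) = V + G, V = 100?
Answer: 12837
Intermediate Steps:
Y(I, G) = 100 + G
Y(-210, 44) - 1*(-12693) = (100 + 44) - 1*(-12693) = 144 + 12693 = 12837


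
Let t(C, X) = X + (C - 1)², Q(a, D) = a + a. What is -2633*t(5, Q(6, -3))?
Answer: -73724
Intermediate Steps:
Q(a, D) = 2*a
t(C, X) = X + (-1 + C)²
-2633*t(5, Q(6, -3)) = -2633*(2*6 + (-1 + 5)²) = -2633*(12 + 4²) = -2633*(12 + 16) = -2633*28 = -73724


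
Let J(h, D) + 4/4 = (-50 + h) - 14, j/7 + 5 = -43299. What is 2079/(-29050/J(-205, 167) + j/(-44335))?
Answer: 355522365/19568233 ≈ 18.168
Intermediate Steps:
j = -303128 (j = -35 + 7*(-43299) = -35 - 303093 = -303128)
J(h, D) = -65 + h (J(h, D) = -1 + ((-50 + h) - 14) = -1 + (-64 + h) = -65 + h)
2079/(-29050/J(-205, 167) + j/(-44335)) = 2079/(-29050/(-65 - 205) - 303128/(-44335)) = 2079/(-29050/(-270) - 303128*(-1/44335)) = 2079/(-29050*(-1/270) + 303128/44335) = 2079/(2905/27 + 303128/44335) = 2079/(136977631/1197045) = 2079*(1197045/136977631) = 355522365/19568233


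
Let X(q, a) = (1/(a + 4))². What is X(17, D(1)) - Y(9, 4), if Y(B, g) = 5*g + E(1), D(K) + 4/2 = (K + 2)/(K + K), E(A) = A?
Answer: -1025/49 ≈ -20.918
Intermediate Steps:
D(K) = -2 + (2 + K)/(2*K) (D(K) = -2 + (K + 2)/(K + K) = -2 + (2 + K)/((2*K)) = -2 + (2 + K)*(1/(2*K)) = -2 + (2 + K)/(2*K))
Y(B, g) = 1 + 5*g (Y(B, g) = 5*g + 1 = 1 + 5*g)
X(q, a) = (4 + a)⁻² (X(q, a) = (1/(4 + a))² = (4 + a)⁻²)
X(17, D(1)) - Y(9, 4) = (4 + (-3/2 + 1/1))⁻² - (1 + 5*4) = (4 + (-3/2 + 1))⁻² - (1 + 20) = (4 - ½)⁻² - 1*21 = (7/2)⁻² - 21 = 4/49 - 21 = -1025/49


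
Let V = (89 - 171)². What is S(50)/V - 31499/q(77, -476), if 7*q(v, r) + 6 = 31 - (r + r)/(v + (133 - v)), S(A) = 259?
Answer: -2166857343/316028 ≈ -6856.5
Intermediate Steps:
q(v, r) = 25/7 - 2*r/931 (q(v, r) = -6/7 + (31 - (r + r)/(v + (133 - v)))/7 = -6/7 + (31 - 2*r/133)/7 = -6/7 + (31/7 - 2*r/931) = 25/7 - 2*r/931)
V = 6724 (V = (-82)² = 6724)
S(50)/V - 31499/q(77, -476) = 259/6724 - 31499/(25/7 - 2/931*(-476)) = 259*(1/6724) - 31499/(25/7 + 136/133) = 259/6724 - 31499/611/133 = 259/6724 - 31499*133/611 = 259/6724 - 322259/47 = -2166857343/316028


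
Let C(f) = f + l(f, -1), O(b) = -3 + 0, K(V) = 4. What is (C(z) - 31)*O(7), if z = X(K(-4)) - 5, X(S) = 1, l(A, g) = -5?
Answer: 120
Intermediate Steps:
O(b) = -3
z = -4 (z = 1 - 5 = -4)
C(f) = -5 + f (C(f) = f - 5 = -5 + f)
(C(z) - 31)*O(7) = ((-5 - 4) - 31)*(-3) = (-9 - 31)*(-3) = -40*(-3) = 120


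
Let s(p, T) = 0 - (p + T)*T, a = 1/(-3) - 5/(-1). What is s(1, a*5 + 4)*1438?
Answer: -10022860/9 ≈ -1.1137e+6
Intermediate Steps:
a = 14/3 (a = 1*(-⅓) - 5*(-1) = -⅓ + 5 = 14/3 ≈ 4.6667)
s(p, T) = -T*(T + p) (s(p, T) = 0 - (T + p)*T = 0 - T*(T + p) = -T*(T + p))
s(1, a*5 + 4)*1438 = -((14/3)*5 + 4)*(((14/3)*5 + 4) + 1)*1438 = -(70/3 + 4)*((70/3 + 4) + 1)*1438 = -1*82/3*(82/3 + 1)*1438 = -1*82/3*85/3*1438 = -6970/9*1438 = -10022860/9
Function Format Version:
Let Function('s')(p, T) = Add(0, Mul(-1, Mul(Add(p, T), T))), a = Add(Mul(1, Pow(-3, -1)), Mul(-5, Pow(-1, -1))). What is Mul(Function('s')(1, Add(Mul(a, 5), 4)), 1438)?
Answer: Rational(-10022860, 9) ≈ -1.1137e+6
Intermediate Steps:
a = Rational(14, 3) (a = Add(Mul(1, Rational(-1, 3)), Mul(-5, -1)) = Add(Rational(-1, 3), 5) = Rational(14, 3) ≈ 4.6667)
Function('s')(p, T) = Mul(-1, T, Add(T, p)) (Function('s')(p, T) = Add(0, Mul(-1, Mul(Add(T, p), T))) = Add(0, Mul(-1, Mul(T, Add(T, p)))) = Add(0, Mul(-1, T, Add(T, p))) = Mul(-1, T, Add(T, p)))
Mul(Function('s')(1, Add(Mul(a, 5), 4)), 1438) = Mul(Mul(-1, Add(Mul(Rational(14, 3), 5), 4), Add(Add(Mul(Rational(14, 3), 5), 4), 1)), 1438) = Mul(Mul(-1, Add(Rational(70, 3), 4), Add(Add(Rational(70, 3), 4), 1)), 1438) = Mul(Mul(-1, Rational(82, 3), Add(Rational(82, 3), 1)), 1438) = Mul(Mul(-1, Rational(82, 3), Rational(85, 3)), 1438) = Mul(Rational(-6970, 9), 1438) = Rational(-10022860, 9)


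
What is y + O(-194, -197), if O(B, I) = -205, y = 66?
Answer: -139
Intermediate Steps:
y + O(-194, -197) = 66 - 205 = -139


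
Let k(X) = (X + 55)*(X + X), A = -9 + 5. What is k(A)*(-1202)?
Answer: 490416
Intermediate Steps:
A = -4
k(X) = 2*X*(55 + X) (k(X) = (55 + X)*(2*X) = 2*X*(55 + X))
k(A)*(-1202) = (2*(-4)*(55 - 4))*(-1202) = (2*(-4)*51)*(-1202) = -408*(-1202) = 490416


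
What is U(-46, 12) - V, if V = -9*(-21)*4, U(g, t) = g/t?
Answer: -4559/6 ≈ -759.83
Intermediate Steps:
V = 756 (V = 189*4 = 756)
U(-46, 12) - V = -46/12 - 1*756 = -46*1/12 - 756 = -23/6 - 756 = -4559/6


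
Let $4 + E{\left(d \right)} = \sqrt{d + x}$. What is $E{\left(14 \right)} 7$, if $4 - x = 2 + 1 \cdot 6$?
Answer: $-28 + 7 \sqrt{10} \approx -5.8641$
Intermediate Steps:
$x = -4$ ($x = 4 - \left(2 + 1 \cdot 6\right) = 4 - \left(2 + 6\right) = 4 - 8 = -4$)
$E{\left(d \right)} = -4 + \sqrt{-4 + d}$ ($E{\left(d \right)} = -4 + \sqrt{d - 4} = -4 + \sqrt{-4 + d}$)
$E{\left(14 \right)} 7 = \left(-4 + \sqrt{-4 + 14}\right) 7 = \left(-4 + \sqrt{10}\right) 7 = -28 + 7 \sqrt{10}$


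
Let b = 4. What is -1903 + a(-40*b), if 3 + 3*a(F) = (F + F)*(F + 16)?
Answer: 13456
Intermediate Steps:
a(F) = -1 + 2*F*(16 + F)/3 (a(F) = -1 + ((F + F)*(F + 16))/3 = -1 + ((2*F)*(16 + F))/3 = -1 + (2*F*(16 + F))/3 = -1 + 2*F*(16 + F)/3)
-1903 + a(-40*b) = -1903 + (-1 + 2*(-40*4)**2/3 + 32*(-40*4)/3) = -1903 + (-1 + (2/3)*(-160)**2 + (32/3)*(-160)) = -1903 + (-1 + (2/3)*25600 - 5120/3) = -1903 + (-1 + 51200/3 - 5120/3) = -1903 + 15359 = 13456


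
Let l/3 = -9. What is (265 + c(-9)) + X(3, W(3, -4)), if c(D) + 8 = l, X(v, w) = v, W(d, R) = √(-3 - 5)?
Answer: 233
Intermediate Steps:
W(d, R) = 2*I*√2 (W(d, R) = √(-8) = 2*I*√2)
l = -27 (l = 3*(-9) = -27)
c(D) = -35 (c(D) = -8 - 27 = -35)
(265 + c(-9)) + X(3, W(3, -4)) = (265 - 35) + 3 = 230 + 3 = 233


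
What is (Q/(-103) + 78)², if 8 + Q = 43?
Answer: 63984001/10609 ≈ 6031.1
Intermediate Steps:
Q = 35 (Q = -8 + 43 = 35)
(Q/(-103) + 78)² = (35/(-103) + 78)² = (35*(-1/103) + 78)² = (-35/103 + 78)² = (7999/103)² = 63984001/10609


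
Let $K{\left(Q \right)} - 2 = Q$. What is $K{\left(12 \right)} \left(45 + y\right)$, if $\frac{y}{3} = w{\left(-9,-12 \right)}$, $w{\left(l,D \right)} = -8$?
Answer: $294$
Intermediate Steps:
$K{\left(Q \right)} = 2 + Q$
$y = -24$ ($y = 3 \left(-8\right) = -24$)
$K{\left(12 \right)} \left(45 + y\right) = \left(2 + 12\right) \left(45 - 24\right) = 14 \cdot 21 = 294$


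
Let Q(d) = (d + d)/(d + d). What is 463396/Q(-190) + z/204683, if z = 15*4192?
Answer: 94849346348/204683 ≈ 4.6340e+5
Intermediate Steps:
Q(d) = 1 (Q(d) = (2*d)/((2*d)) = (2*d)*(1/(2*d)) = 1)
z = 62880
463396/Q(-190) + z/204683 = 463396/1 + 62880/204683 = 463396*1 + 62880*(1/204683) = 463396 + 62880/204683 = 94849346348/204683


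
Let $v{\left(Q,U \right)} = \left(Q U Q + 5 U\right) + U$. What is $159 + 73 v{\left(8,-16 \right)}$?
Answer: $-81601$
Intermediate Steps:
$v{\left(Q,U \right)} = 6 U + U Q^{2}$ ($v{\left(Q,U \right)} = \left(U Q^{2} + 5 U\right) + U = \left(5 U + U Q^{2}\right) + U = 6 U + U Q^{2}$)
$159 + 73 v{\left(8,-16 \right)} = 159 + 73 \left(- 16 \left(6 + 8^{2}\right)\right) = 159 + 73 \left(- 16 \left(6 + 64\right)\right) = 159 + 73 \left(\left(-16\right) 70\right) = 159 + 73 \left(-1120\right) = 159 - 81760 = -81601$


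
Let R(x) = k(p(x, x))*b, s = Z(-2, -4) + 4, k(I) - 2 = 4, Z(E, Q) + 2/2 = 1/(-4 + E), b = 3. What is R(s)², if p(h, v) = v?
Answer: 324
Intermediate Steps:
Z(E, Q) = -1 + 1/(-4 + E)
k(I) = 6 (k(I) = 2 + 4 = 6)
s = 17/6 (s = (5 - 1*(-2))/(-4 - 2) + 4 = (5 + 2)/(-6) + 4 = -⅙*7 + 4 = -7/6 + 4 = 17/6 ≈ 2.8333)
R(x) = 18 (R(x) = 6*3 = 18)
R(s)² = 18² = 324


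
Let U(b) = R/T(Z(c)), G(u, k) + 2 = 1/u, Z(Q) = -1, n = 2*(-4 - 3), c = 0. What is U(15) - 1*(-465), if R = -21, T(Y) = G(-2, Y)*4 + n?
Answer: 3727/8 ≈ 465.88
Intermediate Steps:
n = -14 (n = 2*(-7) = -14)
G(u, k) = -2 + 1/u
T(Y) = -24 (T(Y) = (-2 + 1/(-2))*4 - 14 = (-2 - 1/2)*4 - 14 = -5/2*4 - 14 = -10 - 14 = -24)
U(b) = 7/8 (U(b) = -21/(-24) = -21*(-1/24) = 7/8)
U(15) - 1*(-465) = 7/8 - 1*(-465) = 7/8 + 465 = 3727/8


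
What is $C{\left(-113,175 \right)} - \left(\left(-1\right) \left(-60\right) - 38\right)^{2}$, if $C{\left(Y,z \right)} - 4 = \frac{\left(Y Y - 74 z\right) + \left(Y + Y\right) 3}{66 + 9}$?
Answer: $- \frac{36859}{75} \approx -491.45$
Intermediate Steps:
$C{\left(Y,z \right)} = 4 - \frac{74 z}{75} + \frac{Y^{2}}{75} + \frac{2 Y}{25}$ ($C{\left(Y,z \right)} = 4 + \frac{\left(Y Y - 74 z\right) + \left(Y + Y\right) 3}{66 + 9} = 4 + \frac{\left(Y^{2} - 74 z\right) + 2 Y 3}{75} = 4 + \left(\left(Y^{2} - 74 z\right) + 6 Y\right) \frac{1}{75} = 4 + \left(Y^{2} - 74 z + 6 Y\right) \frac{1}{75} = 4 + \left(- \frac{74 z}{75} + \frac{Y^{2}}{75} + \frac{2 Y}{25}\right) = 4 - \frac{74 z}{75} + \frac{Y^{2}}{75} + \frac{2 Y}{25}$)
$C{\left(-113,175 \right)} - \left(\left(-1\right) \left(-60\right) - 38\right)^{2} = \left(4 - \frac{518}{3} + \frac{\left(-113\right)^{2}}{75} + \frac{2}{25} \left(-113\right)\right) - \left(\left(-1\right) \left(-60\right) - 38\right)^{2} = \left(4 - \frac{518}{3} + \frac{1}{75} \cdot 12769 - \frac{226}{25}\right) - \left(60 - 38\right)^{2} = \left(4 - \frac{518}{3} + \frac{12769}{75} - \frac{226}{25}\right) - 22^{2} = - \frac{559}{75} - 484 = - \frac{36859}{75}$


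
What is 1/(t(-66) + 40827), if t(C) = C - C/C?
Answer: 1/40760 ≈ 2.4534e-5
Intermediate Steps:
t(C) = -1 + C (t(C) = C - 1*1 = C - 1 = -1 + C)
1/(t(-66) + 40827) = 1/((-1 - 66) + 40827) = 1/(-67 + 40827) = 1/40760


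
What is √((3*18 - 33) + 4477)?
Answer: √4498 ≈ 67.067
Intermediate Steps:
√((3*18 - 33) + 4477) = √((54 - 33) + 4477) = √(21 + 4477) = √4498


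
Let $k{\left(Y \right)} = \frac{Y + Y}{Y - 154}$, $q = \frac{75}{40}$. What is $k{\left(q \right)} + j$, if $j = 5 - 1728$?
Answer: $- \frac{2096921}{1217} \approx -1723.0$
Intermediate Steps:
$q = \frac{15}{8}$ ($q = 75 \cdot \frac{1}{40} = \frac{15}{8} \approx 1.875$)
$k{\left(Y \right)} = \frac{2 Y}{-154 + Y}$
$j = -1723$ ($j = 5 - 1728 = -1723$)
$k{\left(q \right)} + j = 2 \cdot \frac{15}{8} \frac{1}{-154 + \frac{15}{8}} - 1723 = 2 \cdot \frac{15}{8} \frac{1}{- \frac{1217}{8}} - 1723 = 2 \cdot \frac{15}{8} \left(- \frac{8}{1217}\right) - 1723 = - \frac{30}{1217} - 1723 = - \frac{2096921}{1217}$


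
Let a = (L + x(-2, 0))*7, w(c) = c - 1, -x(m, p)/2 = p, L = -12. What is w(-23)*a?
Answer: 2016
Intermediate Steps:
x(m, p) = -2*p
w(c) = -1 + c
a = -84 (a = (-12 - 2*0)*7 = (-12 + 0)*7 = -12*7 = -84)
w(-23)*a = (-1 - 23)*(-84) = -24*(-84) = 2016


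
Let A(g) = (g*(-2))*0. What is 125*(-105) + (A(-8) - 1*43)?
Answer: -13168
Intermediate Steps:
A(g) = 0 (A(g) = -2*g*0 = 0)
125*(-105) + (A(-8) - 1*43) = 125*(-105) + (0 - 1*43) = -13125 + (0 - 43) = -13125 - 43 = -13168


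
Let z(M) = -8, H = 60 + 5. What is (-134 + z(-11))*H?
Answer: -9230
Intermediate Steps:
H = 65
(-134 + z(-11))*H = (-134 - 8)*65 = -142*65 = -9230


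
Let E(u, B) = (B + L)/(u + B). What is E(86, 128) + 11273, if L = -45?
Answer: 2412505/214 ≈ 11273.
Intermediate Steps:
E(u, B) = (-45 + B)/(B + u) (E(u, B) = (B - 45)/(u + B) = (-45 + B)/(B + u))
E(86, 128) + 11273 = (-45 + 128)/(128 + 86) + 11273 = 83/214 + 11273 = 2412505/214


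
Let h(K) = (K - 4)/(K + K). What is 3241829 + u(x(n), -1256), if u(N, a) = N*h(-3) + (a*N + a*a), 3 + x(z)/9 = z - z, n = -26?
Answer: 9706491/2 ≈ 4.8532e+6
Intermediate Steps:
x(z) = -27 (x(z) = -27 + 9*(z - z) = -27 + 9*0 = -27 + 0 = -27)
h(K) = (-4 + K)/(2*K) (h(K) = (-4 + K)/((2*K)) = (-4 + K)*(1/(2*K)) = (-4 + K)/(2*K))
u(N, a) = a² + 7*N/6 + N*a (u(N, a) = N*((½)*(-4 - 3)/(-3)) + (a*N + a*a) = N*((½)*(-⅓)*(-7)) + (N*a + a²) = N*(7/6) + (a² + N*a) = 7*N/6 + (a² + N*a) = a² + 7*N/6 + N*a)
3241829 + u(x(n), -1256) = 3241829 + ((-1256)² + (7/6)*(-27) - 27*(-1256)) = 3241829 + (1577536 - 63/2 + 33912) = 3241829 + 3222833/2 = 9706491/2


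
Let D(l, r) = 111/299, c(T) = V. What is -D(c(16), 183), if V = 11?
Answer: -111/299 ≈ -0.37124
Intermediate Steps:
c(T) = 11
D(l, r) = 111/299 (D(l, r) = 111*(1/299) = 111/299)
-D(c(16), 183) = -1*111/299 = -111/299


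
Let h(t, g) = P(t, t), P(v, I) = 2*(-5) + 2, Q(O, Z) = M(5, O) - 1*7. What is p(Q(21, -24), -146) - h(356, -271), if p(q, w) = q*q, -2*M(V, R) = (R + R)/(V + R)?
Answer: 46617/676 ≈ 68.960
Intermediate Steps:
M(V, R) = -R/(R + V) (M(V, R) = -(R + R)/(2*(V + R)) = -2*R/(2*(R + V)) = -R/(R + V))
Q(O, Z) = -7 - O/(5 + O) (Q(O, Z) = -O/(O + 5) - 1*7 = -O/(5 + O) - 7 = -7 - O/(5 + O))
p(q, w) = q²
P(v, I) = -8 (P(v, I) = -10 + 2 = -8)
h(t, g) = -8
p(Q(21, -24), -146) - h(356, -271) = ((-35 - 8*21)/(5 + 21))² - 1*(-8) = ((-35 - 168)/26)² + 8 = ((1/26)*(-203))² + 8 = (-203/26)² + 8 = 41209/676 + 8 = 46617/676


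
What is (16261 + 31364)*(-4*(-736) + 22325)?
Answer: 1203436125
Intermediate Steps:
(16261 + 31364)*(-4*(-736) + 22325) = 47625*(2944 + 22325) = 47625*25269 = 1203436125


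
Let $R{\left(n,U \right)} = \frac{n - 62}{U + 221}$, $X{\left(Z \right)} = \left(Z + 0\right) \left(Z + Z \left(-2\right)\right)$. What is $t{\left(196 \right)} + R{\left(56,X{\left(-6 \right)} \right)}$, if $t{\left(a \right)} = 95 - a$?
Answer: $- \frac{18691}{185} \approx -101.03$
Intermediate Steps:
$X{\left(Z \right)} = - Z^{2}$ ($X{\left(Z \right)} = Z \left(Z - 2 Z\right) = Z \left(- Z\right) = - Z^{2}$)
$R{\left(n,U \right)} = \frac{-62 + n}{221 + U}$
$t{\left(196 \right)} + R{\left(56,X{\left(-6 \right)} \right)} = \left(95 - 196\right) + \frac{-62 + 56}{221 - \left(-6\right)^{2}} = \left(95 - 196\right) + \frac{1}{221 - 36} \left(-6\right) = -101 + \frac{1}{221 - 36} \left(-6\right) = -101 + \frac{1}{185} \left(-6\right) = -101 - \frac{6}{185} = - \frac{18691}{185}$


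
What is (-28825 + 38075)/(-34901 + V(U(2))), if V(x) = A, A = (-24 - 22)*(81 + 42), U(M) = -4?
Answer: -9250/40559 ≈ -0.22806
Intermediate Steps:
A = -5658 (A = -46*123 = -5658)
V(x) = -5658
(-28825 + 38075)/(-34901 + V(U(2))) = (-28825 + 38075)/(-34901 - 5658) = 9250/(-40559) = 9250*(-1/40559) = -9250/40559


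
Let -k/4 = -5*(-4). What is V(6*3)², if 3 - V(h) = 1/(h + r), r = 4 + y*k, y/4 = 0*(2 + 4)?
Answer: 4225/484 ≈ 8.7293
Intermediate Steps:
y = 0 (y = 4*(0*(2 + 4)) = 4*(0*6) = 4*0 = 0)
k = -80 (k = -(-20)*(-4) = -4*20 = -80)
r = 4 (r = 4 + 0*(-80) = 4 + 0 = 4)
V(h) = 3 - 1/(4 + h) (V(h) = 3 - 1/(h + 4) = 3 - 1/(4 + h))
V(6*3)² = ((11 + 3*(6*3))/(4 + 6*3))² = ((11 + 3*18)/(4 + 18))² = ((11 + 54)/22)² = ((1/22)*65)² = (65/22)² = 4225/484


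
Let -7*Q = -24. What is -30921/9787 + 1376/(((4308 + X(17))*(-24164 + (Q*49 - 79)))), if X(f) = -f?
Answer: -3194332881737/1011054109275 ≈ -3.1594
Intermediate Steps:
Q = 24/7 (Q = -1/7*(-24) = 24/7 ≈ 3.4286)
-30921/9787 + 1376/(((4308 + X(17))*(-24164 + (Q*49 - 79)))) = -30921/9787 + 1376/(((4308 - 1*17)*(-24164 + ((24/7)*49 - 79)))) = -30921*1/9787 + 1376/(((4308 - 17)*(-24164 + (168 - 79)))) = -30921/9787 + 1376/((4291*(-24164 + 89))) = -30921/9787 + 1376/((4291*(-24075))) = -30921/9787 + 1376/(-103305825) = -30921/9787 + 1376*(-1/103305825) = -30921/9787 - 1376/103305825 = -3194332881737/1011054109275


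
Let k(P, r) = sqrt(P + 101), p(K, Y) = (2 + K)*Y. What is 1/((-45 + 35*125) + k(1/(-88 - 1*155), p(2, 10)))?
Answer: 526095/2277979079 - 9*sqrt(73626)/4555958158 ≈ 0.00023041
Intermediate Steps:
p(K, Y) = Y*(2 + K)
k(P, r) = sqrt(101 + P)
1/((-45 + 35*125) + k(1/(-88 - 1*155), p(2, 10))) = 1/((-45 + 35*125) + sqrt(101 + 1/(-88 - 1*155))) = 1/((-45 + 4375) + sqrt(101 + 1/(-88 - 155))) = 1/(4330 + sqrt(101 + 1/(-243))) = 1/(4330 + sqrt(101 - 1/243)) = 1/(4330 + sqrt(24542/243)) = 1/(4330 + sqrt(73626)/27)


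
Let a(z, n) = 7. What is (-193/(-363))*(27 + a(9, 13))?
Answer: 6562/363 ≈ 18.077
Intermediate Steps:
(-193/(-363))*(27 + a(9, 13)) = (-193/(-363))*(27 + 7) = -193*(-1/363)*34 = (193/363)*34 = 6562/363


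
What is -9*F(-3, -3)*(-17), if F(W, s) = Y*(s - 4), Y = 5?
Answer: -5355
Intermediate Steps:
F(W, s) = -20 + 5*s (F(W, s) = 5*(s - 4) = 5*(-4 + s) = -20 + 5*s)
-9*F(-3, -3)*(-17) = -9*(-20 + 5*(-3))*(-17) = -9*(-20 - 15)*(-17) = -9*(-35)*(-17) = -(-315)*(-17) = -1*5355 = -5355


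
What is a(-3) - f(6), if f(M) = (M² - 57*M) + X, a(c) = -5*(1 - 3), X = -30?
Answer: 346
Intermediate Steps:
a(c) = 10 (a(c) = -5*(-2) = 10)
f(M) = -30 + M² - 57*M (f(M) = (M² - 57*M) - 30 = -30 + M² - 57*M)
a(-3) - f(6) = 10 - (-30 + 6² - 57*6) = 10 - (-30 + 36 - 342) = 10 - 1*(-336) = 10 + 336 = 346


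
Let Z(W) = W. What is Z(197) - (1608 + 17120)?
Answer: -18531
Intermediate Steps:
Z(197) - (1608 + 17120) = 197 - (1608 + 17120) = 197 - 1*18728 = 197 - 18728 = -18531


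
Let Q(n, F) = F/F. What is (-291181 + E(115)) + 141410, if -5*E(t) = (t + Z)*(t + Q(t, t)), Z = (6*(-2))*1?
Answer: -760803/5 ≈ -1.5216e+5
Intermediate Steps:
Q(n, F) = 1
Z = -12 (Z = -12*1 = -12)
E(t) = -(1 + t)*(-12 + t)/5 (E(t) = -(t - 12)*(t + 1)/5 = -(-12 + t)*(1 + t)/5 = -(1 + t)*(-12 + t)/5)
(-291181 + E(115)) + 141410 = (-291181 + (12/5 - ⅕*115² + (11/5)*115)) + 141410 = (-291181 + (12/5 - ⅕*13225 + 253)) + 141410 = (-291181 + (12/5 - 2645 + 253)) + 141410 = (-291181 - 11948/5) + 141410 = -1467853/5 + 141410 = -760803/5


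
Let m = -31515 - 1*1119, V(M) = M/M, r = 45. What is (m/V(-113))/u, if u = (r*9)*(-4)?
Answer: 1813/90 ≈ 20.144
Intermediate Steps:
V(M) = 1
m = -32634 (m = -31515 - 1119 = -32634)
u = -1620 (u = (45*9)*(-4) = 405*(-4) = -1620)
(m/V(-113))/u = -32634/1/(-1620) = -32634*1*(-1/1620) = -32634*(-1/1620) = 1813/90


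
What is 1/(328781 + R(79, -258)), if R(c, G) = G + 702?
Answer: 1/329225 ≈ 3.0374e-6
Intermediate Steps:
R(c, G) = 702 + G
1/(328781 + R(79, -258)) = 1/(328781 + (702 - 258)) = 1/(328781 + 444) = 1/329225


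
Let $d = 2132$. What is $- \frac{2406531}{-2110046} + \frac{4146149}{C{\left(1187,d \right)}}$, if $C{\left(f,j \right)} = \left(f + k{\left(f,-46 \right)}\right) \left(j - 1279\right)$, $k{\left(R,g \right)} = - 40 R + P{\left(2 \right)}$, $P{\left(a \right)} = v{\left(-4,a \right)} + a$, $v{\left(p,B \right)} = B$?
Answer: $\frac{86272149067673}{83314147157782} \approx 1.0355$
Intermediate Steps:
$P{\left(a \right)} = 2 a$ ($P{\left(a \right)} = a + a = 2 a$)
$k{\left(R,g \right)} = 4 - 40 R$ ($k{\left(R,g \right)} = - 40 R + 2 \cdot 2 = - 40 R + 4 = 4 - 40 R$)
$C{\left(f,j \right)} = \left(-1279 + j\right) \left(4 - 39 f\right)$ ($C{\left(f,j \right)} = \left(f - \left(-4 + 40 f\right)\right) \left(j - 1279\right) = \left(4 - 39 f\right) \left(-1279 + j\right) = \left(-1279 + j\right) \left(4 - 39 f\right)$)
$- \frac{2406531}{-2110046} + \frac{4146149}{C{\left(1187,d \right)}} = - \frac{2406531}{-2110046} + \frac{4146149}{-5116 + 4 \cdot 2132 + 49881 \cdot 1187 - 46293 \cdot 2132} = \left(-2406531\right) \left(- \frac{1}{2110046}\right) + \frac{4146149}{-5116 + 8528 + 59208747 - 98696676} = \frac{2406531}{2110046} + \frac{4146149}{-39484517} = \frac{2406531}{2110046} + 4146149 \left(- \frac{1}{39484517}\right) = \frac{2406531}{2110046} - \frac{4146149}{39484517} = \frac{86272149067673}{83314147157782}$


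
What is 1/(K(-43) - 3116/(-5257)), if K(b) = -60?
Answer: -5257/312304 ≈ -0.016833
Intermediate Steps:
1/(K(-43) - 3116/(-5257)) = 1/(-60 - 3116/(-5257)) = 1/(-60 - 3116*(-1/5257)) = 1/(-60 + 3116/5257) = 1/(-312304/5257) = -5257/312304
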